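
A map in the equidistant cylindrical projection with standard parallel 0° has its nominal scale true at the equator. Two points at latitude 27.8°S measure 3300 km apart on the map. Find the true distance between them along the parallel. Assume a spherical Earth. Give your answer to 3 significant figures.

Plate carrée maps x = Rλ, y = Rφ. The meridian scale is h = 1 and the parallel scale is k = 1/cos φ = sec φ.
Along the parallel at 27.8°, map distances are exaggerated by k = sec 27.8° = 1.130.
True distance = 3300 / 1.130 = 3300 × cos 27.8° ≈ 2920 km.

2920 km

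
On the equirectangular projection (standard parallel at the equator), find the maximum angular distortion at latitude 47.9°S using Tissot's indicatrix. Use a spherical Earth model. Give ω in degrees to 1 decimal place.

In the plate carrée (x = Rλ, y = Rφ), meridians are true-scale (h = 1) and parallels are stretched by k = sec φ.
At 47.9°: h = 1.000, k = 1.492; principal scales a = 1.492, b = 1.000.
sin(ω/2) = (a − b)/(a + b) = 0.4916/2.492 = 0.1973, so ω = 2 arcsin(0.1973) ≈ 22.8°.

22.8°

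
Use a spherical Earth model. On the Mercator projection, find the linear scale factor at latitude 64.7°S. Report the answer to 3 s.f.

2.34

The Mercator projection is conformal; its linear scale factor is the same in every direction and equals sec φ = 1/cos φ.
k = 1/cos 64.7° = 1/0.4274 = 2.340.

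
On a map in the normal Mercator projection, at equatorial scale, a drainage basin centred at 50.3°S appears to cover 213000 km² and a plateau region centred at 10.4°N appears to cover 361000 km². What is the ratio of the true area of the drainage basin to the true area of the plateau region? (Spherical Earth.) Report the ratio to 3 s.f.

0.249

On Mercator the areal scale is sec²φ, so true area = apparent × cos²φ.
True area of drainage basin: 213000 × cos²(50.3°) = 213000 × 0.4080 = 86910 km².
True area of plateau region: 361000 × cos²(10.4°) = 361000 × 0.9674 = 349200 km².
Ratio = 86910 / 349200 ≈ 0.249.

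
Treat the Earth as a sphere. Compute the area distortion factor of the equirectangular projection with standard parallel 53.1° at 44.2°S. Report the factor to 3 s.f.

0.838

With standard parallel φ₀ = 53.1°, the equirectangular projection gives x = Rλ cos φ₀, y = Rφ, so h = 1 and k = cos 53.1° / cos φ.
Areal scale = h·k = 1 × cos φ₀ / cos φ; at 44.2°, h = 1.000, k = 0.8375, so h·k = 0.8375.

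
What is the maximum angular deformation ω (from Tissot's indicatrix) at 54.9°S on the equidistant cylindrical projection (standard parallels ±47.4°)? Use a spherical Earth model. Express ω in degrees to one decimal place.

9.3°

With standard parallel φ₀ = 47.4°, the equirectangular projection gives x = Rλ cos φ₀, y = Rφ, so h = 1 and k = cos 47.4° / cos φ.
At 54.9°: h = 1.000, k = 1.177; principal scales a = 1.177, b = 1.000.
sin(ω/2) = (a − b)/(a + b) = 0.1772/2.177 = 0.08137, so ω = 2 arcsin(0.08137) ≈ 9.3°.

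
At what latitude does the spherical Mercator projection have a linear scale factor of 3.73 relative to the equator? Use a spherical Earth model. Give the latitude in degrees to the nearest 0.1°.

74.4°

Mercator scale is k = sec φ = 1/cos φ.
1/cos φ = 3.73  ⇒  cos φ = 0.2681  ⇒  φ = arccos(0.2681) ≈ 74.4°.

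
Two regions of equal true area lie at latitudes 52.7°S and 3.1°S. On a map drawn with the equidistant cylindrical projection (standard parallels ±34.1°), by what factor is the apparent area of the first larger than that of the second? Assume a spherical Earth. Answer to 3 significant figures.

With standard parallel φ₀ = 34.1°, the equirectangular projection gives x = Rλ cos φ₀, y = Rφ, so h = 1 and k = cos 34.1° / cos φ.
Areal scale at 52.7°: h·k = 1.000 × 1.366 = 1.366.
Areal scale at 3.1°: h·k = 1.000 × 0.8293 = 0.8293.
Ratio = 1.366/0.8293 ≈ 1.65.

1.65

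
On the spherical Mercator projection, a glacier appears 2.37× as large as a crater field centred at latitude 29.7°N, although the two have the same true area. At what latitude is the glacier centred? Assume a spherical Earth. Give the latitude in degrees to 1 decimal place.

55.7°

For equal true areas on Mercator, apparent areas scale as sec²φ, so the ratio is cos²φ₂ / cos²φ₁.
cos²φ₂ / cos²φ₁ = 2.37  ⇒  cos φ₁ = cos 29.7° / √2.37 = 0.8686/1.539 = 0.5642.
φ₁ = arccos(0.5642) ≈ 55.7°.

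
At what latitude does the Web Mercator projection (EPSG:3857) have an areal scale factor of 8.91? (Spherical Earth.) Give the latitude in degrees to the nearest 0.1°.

Mercator areal scale is sec²φ.
sec²φ = 8.91  ⇒  cos²φ = 0.1122  ⇒  cos φ = 0.3350.
φ = arccos(0.3350) ≈ 70.4°.

70.4°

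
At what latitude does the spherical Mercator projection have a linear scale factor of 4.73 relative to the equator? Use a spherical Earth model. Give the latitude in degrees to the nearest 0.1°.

77.8°

Mercator scale is k = sec φ = 1/cos φ.
1/cos φ = 4.73  ⇒  cos φ = 0.2114  ⇒  φ = arccos(0.2114) ≈ 77.8°.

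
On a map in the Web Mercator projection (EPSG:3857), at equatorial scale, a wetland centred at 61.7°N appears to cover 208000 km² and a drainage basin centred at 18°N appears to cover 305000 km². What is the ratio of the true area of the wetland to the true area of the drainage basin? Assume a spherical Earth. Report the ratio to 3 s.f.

Since Mercator area scale is 1/cos²φ, the true area equals the apparent area multiplied by cos²φ.
True area of wetland: 208000 × cos²(61.7°) = 208000 × 0.2248 = 46750 km².
True area of drainage basin: 305000 × cos²(18°) = 305000 × 0.9045 = 275900 km².
Ratio = 46750 / 275900 ≈ 0.169.

0.169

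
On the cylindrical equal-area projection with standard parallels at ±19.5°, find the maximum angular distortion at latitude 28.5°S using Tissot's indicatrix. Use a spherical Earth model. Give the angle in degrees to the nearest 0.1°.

8.0°

Cylindrical equal-area (φ₀ = 19.5°): h = cos φ / cos 19.5° along meridians, k = cos 19.5° / cos φ along parallels; h·k = 1.
At 28.5°: h = 0.9323, k = 1.073; principal scales a = 1.073, b = 0.9323.
sin(ω/2) = (a − b)/(a + b) = 0.1403/2.005 = 0.06999, so ω = 2 arcsin(0.06999) ≈ 8.0°.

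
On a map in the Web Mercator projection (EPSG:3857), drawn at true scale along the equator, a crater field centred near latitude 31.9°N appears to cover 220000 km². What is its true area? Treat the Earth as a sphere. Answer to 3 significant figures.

For Mercator, h = k = sec φ (a conformal cylindrical projection has a single point scale, 1/cos φ).
Areal scale = k² = sec²φ = 1/cos²(31.9°) = 1/0.8490² = 1.387.
True area = apparent / (areal scale) = 220000 / 1.387 ≈ 159000 km².

159000 km²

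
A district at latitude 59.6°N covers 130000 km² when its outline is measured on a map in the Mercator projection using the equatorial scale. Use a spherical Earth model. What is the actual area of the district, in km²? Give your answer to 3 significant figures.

Mercator is conformal, so the point scale is isotropic: h = k = sec φ = 1/cos φ.
Areal scale = k² = sec²φ = 1/cos²(59.6°) = 1/0.5060² = 3.905.
True area = apparent / (areal scale) = 130000 / 3.905 ≈ 33300 km².

33300 km²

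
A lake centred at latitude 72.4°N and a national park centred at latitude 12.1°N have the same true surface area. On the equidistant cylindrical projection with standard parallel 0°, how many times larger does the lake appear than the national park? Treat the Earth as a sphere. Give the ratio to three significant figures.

For the equirectangular projection with φ₀ = 0 (plate carrée), h = 1 along meridians and k = sec φ along parallels.
Areal scale at 72.4°: h·k = 1.000 × 3.307 = 3.307.
Areal scale at 12.1°: h·k = 1.000 × 1.023 = 1.023.
Ratio = 3.307/1.023 ≈ 3.23.

3.23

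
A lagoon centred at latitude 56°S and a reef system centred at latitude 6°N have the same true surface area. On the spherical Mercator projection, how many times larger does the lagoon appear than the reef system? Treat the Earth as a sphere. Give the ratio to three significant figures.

3.16

Mercator is conformal with k = sec φ, so areal scale = k² = sec²φ.
At 56°: sec²(56°) = 1/0.5592² = 3.198.
At 6°: sec²(6°) = 1/0.9945² = 1.011.
Ratio = 3.198/1.011 = cos²(6°)/cos²(56°) ≈ 3.16.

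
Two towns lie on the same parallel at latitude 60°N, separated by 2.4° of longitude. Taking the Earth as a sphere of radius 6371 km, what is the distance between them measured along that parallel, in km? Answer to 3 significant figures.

Arc length along a parallel = R cos φ · Δλ (with Δλ in radians).
= 6371 × cos 60° × (2.4° × π/180) = 6371 × 0.5000 × 0.04189 ≈ 133 km.

133 km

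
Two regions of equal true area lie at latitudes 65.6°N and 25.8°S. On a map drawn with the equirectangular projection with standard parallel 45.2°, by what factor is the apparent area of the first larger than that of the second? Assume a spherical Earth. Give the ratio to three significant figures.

In the equirectangular projection with standard parallel φ₀ = 45.2° (x = Rλ cos φ₀, y = Rφ), meridians are true-scale (h = 1) and the parallel scale is k = cos φ₀ / cos φ.
Areal scale at 65.6°: h·k = 1.000 × 1.706 = 1.706.
Areal scale at 25.8°: h·k = 1.000 × 0.7826 = 0.7826.
Ratio = 1.706/0.7826 ≈ 2.18.

2.18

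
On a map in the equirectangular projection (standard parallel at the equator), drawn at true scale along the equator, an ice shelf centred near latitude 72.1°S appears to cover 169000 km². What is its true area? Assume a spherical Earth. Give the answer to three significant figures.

Plate carrée maps x = Rλ, y = Rφ. The meridian scale is h = 1 and the parallel scale is k = 1/cos φ = sec φ.
Areal scale = h·k = 1 × sec φ; at 72.1°, h = 1.000, k = 3.254, so h·k = 3.254.
True area = apparent / (areal scale) = 169000 / 3.254 ≈ 51900 km².

51900 km²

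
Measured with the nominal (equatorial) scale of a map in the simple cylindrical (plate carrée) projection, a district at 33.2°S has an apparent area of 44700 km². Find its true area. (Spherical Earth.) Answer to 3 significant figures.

37400 km²

In the plate carrée (x = Rλ, y = Rφ), meridians are true-scale (h = 1) and parallels are stretched by k = sec φ.
Areal scale = h·k = 1 × sec φ; at 33.2°, h = 1.000, k = 1.195, so h·k = 1.195.
True area = apparent / (areal scale) = 44700 / 1.195 ≈ 37400 km².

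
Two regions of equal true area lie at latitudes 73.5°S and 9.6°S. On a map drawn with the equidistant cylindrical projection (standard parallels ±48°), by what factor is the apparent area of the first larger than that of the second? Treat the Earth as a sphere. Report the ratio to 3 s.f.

In the equirectangular projection with standard parallel φ₀ = 48° (x = Rλ cos φ₀, y = Rφ), meridians are true-scale (h = 1) and the parallel scale is k = cos φ₀ / cos φ.
Areal scale at 73.5°: h·k = 1.000 × 2.356 = 2.356.
Areal scale at 9.6°: h·k = 1.000 × 0.6786 = 0.6786.
Ratio = 2.356/0.6786 ≈ 3.47.

3.47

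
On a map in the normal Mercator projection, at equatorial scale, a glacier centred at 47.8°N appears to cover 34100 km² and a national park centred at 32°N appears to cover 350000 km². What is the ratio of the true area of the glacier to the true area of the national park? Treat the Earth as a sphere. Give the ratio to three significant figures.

Since Mercator area scale is 1/cos²φ, the true area equals the apparent area multiplied by cos²φ.
True area of glacier: 34100 × cos²(47.8°) = 34100 × 0.4512 = 15390 km².
True area of national park: 350000 × cos²(32°) = 350000 × 0.7192 = 251700 km².
Ratio = 15390 / 251700 ≈ 0.0611.

0.0611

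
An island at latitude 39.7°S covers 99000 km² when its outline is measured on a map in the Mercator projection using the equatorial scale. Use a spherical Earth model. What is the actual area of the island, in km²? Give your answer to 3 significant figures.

58600 km²

For Mercator, h = k = sec φ (a conformal cylindrical projection has a single point scale, 1/cos φ).
Areal scale = k² = sec²φ = 1/cos²(39.7°) = 1/0.7694² = 1.689.
True area = apparent / (areal scale) = 99000 / 1.689 ≈ 58600 km².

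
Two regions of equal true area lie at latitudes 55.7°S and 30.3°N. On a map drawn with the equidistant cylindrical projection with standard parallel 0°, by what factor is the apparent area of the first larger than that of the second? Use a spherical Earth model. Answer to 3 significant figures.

1.53

Plate carrée maps x = Rλ, y = Rφ. The meridian scale is h = 1 and the parallel scale is k = 1/cos φ = sec φ.
Areal scale at 55.7°: h·k = 1.000 × 1.775 = 1.775.
Areal scale at 30.3°: h·k = 1.000 × 1.158 = 1.158.
Ratio = 1.775/1.158 ≈ 1.53.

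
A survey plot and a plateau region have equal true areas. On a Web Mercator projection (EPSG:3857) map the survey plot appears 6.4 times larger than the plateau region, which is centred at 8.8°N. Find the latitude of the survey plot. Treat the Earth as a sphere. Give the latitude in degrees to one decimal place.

67.0°

Mercator areal scale is sec²φ, so apparent-area ratio = sec²φ₁ / sec²φ₂ = cos²φ₂ / cos²φ₁.
cos²φ₂ / cos²φ₁ = 6.4  ⇒  cos φ₁ = cos 8.8° / √6.4 = 0.9882/2.530 = 0.3906.
φ₁ = arccos(0.3906) ≈ 67.0°.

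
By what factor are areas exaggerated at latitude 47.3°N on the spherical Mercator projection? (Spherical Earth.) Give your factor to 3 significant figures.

Mercator is conformal, so the point scale is isotropic: h = k = sec φ = 1/cos φ.
Areal scale = k² = sec²φ = 1/cos²(47.3°) = 1/0.6782² = 2.174.

2.17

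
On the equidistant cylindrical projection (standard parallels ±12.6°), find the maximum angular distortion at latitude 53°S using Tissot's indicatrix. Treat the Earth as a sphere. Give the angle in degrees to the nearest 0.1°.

The equidistant cylindrical projection with φ₀ = 12.6° has h = 1 (meridians true) and k = cos φ₀ / cos φ along parallels.
At 53°: h = 1.000, k = 1.622; principal scales a = 1.622, b = 1.000.
sin(ω/2) = (a − b)/(a + b) = 0.6216/2.622 = 0.2371, so ω = 2 arcsin(0.2371) ≈ 27.4°.

27.4°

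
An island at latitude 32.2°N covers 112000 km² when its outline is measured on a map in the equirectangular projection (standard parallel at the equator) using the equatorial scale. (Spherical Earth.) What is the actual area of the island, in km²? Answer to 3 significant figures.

94800 km²

For the equirectangular projection with φ₀ = 0 (plate carrée), h = 1 along meridians and k = sec φ along parallels.
Areal scale = h·k = 1 × sec φ; at 32.2°, h = 1.000, k = 1.182, so h·k = 1.182.
True area = apparent / (areal scale) = 112000 / 1.182 ≈ 94800 km².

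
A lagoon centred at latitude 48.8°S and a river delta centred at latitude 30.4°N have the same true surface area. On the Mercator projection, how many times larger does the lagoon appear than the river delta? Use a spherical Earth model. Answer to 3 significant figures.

1.71

Mercator is conformal with k = sec φ, so areal scale = k² = sec²φ.
At 48.8°: sec²(48.8°) = 1/0.6587² = 2.305.
At 30.4°: sec²(30.4°) = 1/0.8625² = 1.344.
Ratio = 2.305/1.344 = cos²(30.4°)/cos²(48.8°) ≈ 1.71.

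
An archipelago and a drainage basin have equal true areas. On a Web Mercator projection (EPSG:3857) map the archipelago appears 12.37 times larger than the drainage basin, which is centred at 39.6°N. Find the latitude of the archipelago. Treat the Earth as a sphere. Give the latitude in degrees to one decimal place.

Mercator areal scale is sec²φ, so apparent-area ratio = sec²φ₁ / sec²φ₂ = cos²φ₂ / cos²φ₁.
cos²φ₂ / cos²φ₁ = 12.37  ⇒  cos φ₁ = cos 39.6° / √12.37 = 0.7705/3.517 = 0.2191.
φ₁ = arccos(0.2191) ≈ 77.3°.

77.3°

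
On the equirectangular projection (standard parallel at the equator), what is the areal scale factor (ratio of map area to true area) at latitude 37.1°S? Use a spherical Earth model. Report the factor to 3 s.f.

For the equirectangular projection with φ₀ = 0 (plate carrée), h = 1 along meridians and k = sec φ along parallels.
Areal scale = h·k = 1 × sec φ; at 37.1°, h = 1.000, k = 1.254, so h·k = 1.254.

1.25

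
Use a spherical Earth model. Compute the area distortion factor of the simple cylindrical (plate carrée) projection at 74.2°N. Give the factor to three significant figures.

3.67

In the plate carrée (x = Rλ, y = Rφ), meridians are true-scale (h = 1) and parallels are stretched by k = sec φ.
Areal scale = h·k = 1 × sec φ; at 74.2°, h = 1.000, k = 3.673, so h·k = 3.673.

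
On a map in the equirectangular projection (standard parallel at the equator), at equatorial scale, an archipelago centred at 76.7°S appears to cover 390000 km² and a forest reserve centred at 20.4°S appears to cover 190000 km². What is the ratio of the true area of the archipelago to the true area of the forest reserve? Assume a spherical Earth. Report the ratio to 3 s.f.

Plate carrée has h = 1 and k = sec φ, giving areal scale sec φ; true area = (apparent area) · cos φ.
True area of archipelago: 390000 × cos(76.7°) = 390000 × 0.2300 = 89720 km².
True area of forest reserve: 190000 × cos(20.4°) = 190000 × 0.9373 = 178100 km².
Ratio = 89720 / 178100 ≈ 0.504.

0.504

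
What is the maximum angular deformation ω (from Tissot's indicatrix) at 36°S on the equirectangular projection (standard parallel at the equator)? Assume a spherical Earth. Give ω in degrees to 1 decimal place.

For the equirectangular projection with φ₀ = 0 (plate carrée), h = 1 along meridians and k = sec φ along parallels.
At 36°: h = 1.000, k = 1.236; principal scales a = 1.236, b = 1.000.
sin(ω/2) = (a − b)/(a + b) = 0.2361/2.236 = 0.1056, so ω = 2 arcsin(0.1056) ≈ 12.1°.

12.1°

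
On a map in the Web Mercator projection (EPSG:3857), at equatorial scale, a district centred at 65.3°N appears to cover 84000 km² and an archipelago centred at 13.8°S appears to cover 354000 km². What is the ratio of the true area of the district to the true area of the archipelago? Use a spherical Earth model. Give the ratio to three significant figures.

On Mercator the areal scale is sec²φ, so true area = apparent × cos²φ.
True area of district: 84000 × cos²(65.3°) = 84000 × 0.1746 = 14670 km².
True area of archipelago: 354000 × cos²(13.8°) = 354000 × 0.9431 = 333900 km².
Ratio = 14670 / 333900 ≈ 0.0439.

0.0439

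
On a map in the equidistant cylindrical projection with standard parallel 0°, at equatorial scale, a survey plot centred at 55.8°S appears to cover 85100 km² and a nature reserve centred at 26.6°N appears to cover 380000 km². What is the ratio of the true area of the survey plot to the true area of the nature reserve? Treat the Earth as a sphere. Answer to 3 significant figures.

On the plate carrée, areal scale = h·k = 1 × sec φ, so true area = apparent × cos φ.
True area of survey plot: 85100 × cos(55.8°) = 85100 × 0.5621 = 47830 km².
True area of nature reserve: 380000 × cos(26.6°) = 380000 × 0.8942 = 339800 km².
Ratio = 47830 / 339800 ≈ 0.141.

0.141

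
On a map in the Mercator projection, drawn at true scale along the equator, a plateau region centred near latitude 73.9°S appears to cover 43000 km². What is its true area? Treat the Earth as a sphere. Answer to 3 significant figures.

The Mercator projection is conformal; its linear scale factor is the same in every direction and equals sec φ = 1/cos φ.
Areal scale = k² = sec²φ = 1/cos²(73.9°) = 1/0.2773² = 13.00.
True area = apparent / (areal scale) = 43000 / 13.00 ≈ 3310 km².

3310 km²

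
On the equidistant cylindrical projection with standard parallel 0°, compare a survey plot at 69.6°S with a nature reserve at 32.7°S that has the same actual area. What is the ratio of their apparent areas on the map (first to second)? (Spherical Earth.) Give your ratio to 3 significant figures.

2.41

For the equirectangular projection with φ₀ = 0 (plate carrée), h = 1 along meridians and k = sec φ along parallels.
Areal scale at 69.6°: h·k = 1.000 × 2.869 = 2.869.
Areal scale at 32.7°: h·k = 1.000 × 1.188 = 1.188.
Ratio = 2.869/1.188 ≈ 2.41.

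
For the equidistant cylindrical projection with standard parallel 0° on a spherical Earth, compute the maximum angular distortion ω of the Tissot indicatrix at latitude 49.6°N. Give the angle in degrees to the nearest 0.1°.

24.7°

For the equirectangular projection with φ₀ = 0 (plate carrée), h = 1 along meridians and k = sec φ along parallels.
At 49.6°: h = 1.000, k = 1.543; principal scales a = 1.543, b = 1.000.
sin(ω/2) = (a − b)/(a + b) = 0.5429/2.543 = 0.2135, so ω = 2 arcsin(0.2135) ≈ 24.7°.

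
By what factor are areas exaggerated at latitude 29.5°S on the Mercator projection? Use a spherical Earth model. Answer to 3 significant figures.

1.32

For Mercator, h = k = sec φ (a conformal cylindrical projection has a single point scale, 1/cos φ).
Areal scale = k² = sec²φ = 1/cos²(29.5°) = 1/0.8704² = 1.320.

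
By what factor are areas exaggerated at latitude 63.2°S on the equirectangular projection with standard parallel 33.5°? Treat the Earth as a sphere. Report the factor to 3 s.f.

1.85

The equidistant cylindrical projection with φ₀ = 33.5° has h = 1 (meridians true) and k = cos φ₀ / cos φ along parallels.
Areal scale = h·k = 1 × cos φ₀ / cos φ; at 63.2°, h = 1.000, k = 1.849, so h·k = 1.849.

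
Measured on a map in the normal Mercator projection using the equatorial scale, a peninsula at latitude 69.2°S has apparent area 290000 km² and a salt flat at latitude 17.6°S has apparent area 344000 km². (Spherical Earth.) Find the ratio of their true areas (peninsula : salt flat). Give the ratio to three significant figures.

0.117

Since Mercator area scale is 1/cos²φ, the true area equals the apparent area multiplied by cos²φ.
True area of peninsula: 290000 × cos²(69.2°) = 290000 × 0.1261 = 36570 km².
True area of salt flat: 344000 × cos²(17.6°) = 344000 × 0.9086 = 312500 km².
Ratio = 36570 / 312500 ≈ 0.117.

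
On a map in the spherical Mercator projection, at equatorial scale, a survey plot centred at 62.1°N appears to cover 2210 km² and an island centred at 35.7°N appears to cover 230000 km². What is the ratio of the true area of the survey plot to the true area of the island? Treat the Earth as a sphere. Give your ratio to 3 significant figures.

0.00319

Since Mercator area scale is 1/cos²φ, the true area equals the apparent area multiplied by cos²φ.
True area of survey plot: 2210 × cos²(62.1°) = 2210 × 0.2190 = 483.9 km².
True area of island: 230000 × cos²(35.7°) = 230000 × 0.6595 = 151700 km².
Ratio = 483.9 / 151700 ≈ 0.00319.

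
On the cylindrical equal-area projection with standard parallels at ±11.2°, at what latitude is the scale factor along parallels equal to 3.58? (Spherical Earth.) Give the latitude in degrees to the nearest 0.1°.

74.1°

A cylindrical equal-area projection with standard parallel φ₀ has meridian scale h = cos φ / cos φ₀ and parallel scale k = cos φ₀ / cos φ (so areas are preserved, h·k = 1).
k = cos φ₀ / cos φ = 3.58  ⇒  cos φ = cos 11.2° / 3.58 = 0.2740.
φ = arccos(0.2740) ≈ 74.1°.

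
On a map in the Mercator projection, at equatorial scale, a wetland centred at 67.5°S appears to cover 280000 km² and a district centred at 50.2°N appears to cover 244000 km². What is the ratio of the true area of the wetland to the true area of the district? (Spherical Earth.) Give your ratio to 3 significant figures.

Mercator's areal exaggeration is sec²φ; hence true area = (apparent area) · cos²φ.
True area of wetland: 280000 × cos²(67.5°) = 280000 × 0.1464 = 41010 km².
True area of district: 244000 × cos²(50.2°) = 244000 × 0.4097 = 99980 km².
Ratio = 41010 / 99980 ≈ 0.410.

0.410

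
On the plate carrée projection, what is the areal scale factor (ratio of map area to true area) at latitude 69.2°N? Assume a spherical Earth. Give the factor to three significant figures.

2.82

In the plate carrée (x = Rλ, y = Rφ), meridians are true-scale (h = 1) and parallels are stretched by k = sec φ.
Areal scale = h·k = 1 × sec φ; at 69.2°, h = 1.000, k = 2.816, so h·k = 2.816.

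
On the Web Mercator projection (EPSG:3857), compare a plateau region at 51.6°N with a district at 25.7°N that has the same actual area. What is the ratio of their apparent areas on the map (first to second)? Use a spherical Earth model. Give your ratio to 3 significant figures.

On Mercator, area is exaggerated by sec²φ = 1/cos²φ.
At 51.6°: sec²(51.6°) = 1/0.6211² = 2.592.
At 25.7°: sec²(25.7°) = 1/0.9011² = 1.232.
Ratio = 2.592/1.232 = cos²(25.7°)/cos²(51.6°) ≈ 2.10.

2.10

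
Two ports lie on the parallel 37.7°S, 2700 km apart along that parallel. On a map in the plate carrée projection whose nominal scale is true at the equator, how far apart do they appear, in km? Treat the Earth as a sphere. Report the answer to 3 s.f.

3410 km

For the equirectangular projection with φ₀ = 0 (plate carrée), h = 1 along meridians and k = sec φ along parallels.
Along the parallel, k = sec 37.7° = 1/0.7912 = 1.264.
Map distance = 2700 × 1.264 ≈ 3410 km.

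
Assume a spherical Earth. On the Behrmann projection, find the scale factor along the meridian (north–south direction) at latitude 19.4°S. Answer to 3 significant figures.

1.09

Behrmann is a cylindrical equal-area projection with standard parallels at ±30°. For cylindrical equal-area with standard parallel φ₀, h = cos φ / cos φ₀ and k = cos φ₀ / cos φ, so h·k = 1.
h = cos 19.4° / cos 30° = 0.9432/0.8660 = 1.089.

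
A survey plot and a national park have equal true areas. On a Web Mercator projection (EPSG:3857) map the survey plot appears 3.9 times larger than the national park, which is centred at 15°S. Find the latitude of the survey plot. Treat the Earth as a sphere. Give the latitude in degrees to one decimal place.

60.7°

On Mercator, (apparent₁)/(apparent₂) = sec²φ₁ / sec²φ₂ when true areas are equal.
cos²φ₂ / cos²φ₁ = 3.9  ⇒  cos φ₁ = cos 15° / √3.9 = 0.9659/1.975 = 0.4891.
φ₁ = arccos(0.4891) ≈ 60.7°.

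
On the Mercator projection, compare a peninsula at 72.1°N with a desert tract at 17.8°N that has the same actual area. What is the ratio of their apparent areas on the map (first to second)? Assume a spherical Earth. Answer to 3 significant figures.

On Mercator, area is exaggerated by sec²φ = 1/cos²φ.
At 72.1°: sec²(72.1°) = 1/0.3074² = 10.59.
At 17.8°: sec²(17.8°) = 1/0.9521² = 1.103.
Ratio = 10.59/1.103 = cos²(17.8°)/cos²(72.1°) ≈ 9.60.

9.60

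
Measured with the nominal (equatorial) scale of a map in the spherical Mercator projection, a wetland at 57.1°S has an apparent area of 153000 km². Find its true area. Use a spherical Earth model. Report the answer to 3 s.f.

45100 km²

For Mercator, h = k = sec φ (a conformal cylindrical projection has a single point scale, 1/cos φ).
Areal scale = k² = sec²φ = 1/cos²(57.1°) = 1/0.5432² = 3.389.
True area = apparent / (areal scale) = 153000 / 3.389 ≈ 45100 km².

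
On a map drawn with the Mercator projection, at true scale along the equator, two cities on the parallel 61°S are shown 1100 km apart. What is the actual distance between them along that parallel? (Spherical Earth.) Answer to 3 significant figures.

533 km

The Mercator projection is conformal; its linear scale factor is the same in every direction and equals sec φ = 1/cos φ.
Along the parallel at 61°, map distances are exaggerated by k = sec 61° = 2.063.
True distance = 1100 / 2.063 = 1100 × cos 61° ≈ 533 km.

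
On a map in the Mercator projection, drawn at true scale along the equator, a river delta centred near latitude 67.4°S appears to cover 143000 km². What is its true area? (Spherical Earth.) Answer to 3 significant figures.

The Mercator projection is conformal; its linear scale factor is the same in every direction and equals sec φ = 1/cos φ.
Areal scale = k² = sec²φ = 1/cos²(67.4°) = 1/0.3843² = 6.771.
True area = apparent / (areal scale) = 143000 / 6.771 ≈ 21100 km².

21100 km²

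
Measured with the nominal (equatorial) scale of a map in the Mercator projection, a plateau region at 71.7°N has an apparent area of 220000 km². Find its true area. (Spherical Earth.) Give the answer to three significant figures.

The Mercator projection is conformal; its linear scale factor is the same in every direction and equals sec φ = 1/cos φ.
Areal scale = k² = sec²φ = 1/cos²(71.7°) = 1/0.3140² = 10.14.
True area = apparent / (areal scale) = 220000 / 10.14 ≈ 21700 km².

21700 km²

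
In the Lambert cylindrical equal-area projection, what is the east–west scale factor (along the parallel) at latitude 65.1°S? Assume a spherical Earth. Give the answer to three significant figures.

2.38

The Lambert cylindrical equal-area projection is the cylindrical equal-area projection with its standard parallel at the equator (φ₀ = 0). For cylindrical equal-area with standard parallel φ₀, h = cos φ / cos φ₀ and k = cos φ₀ / cos φ, so h·k = 1.
k = cos 0° / cos 65.1° = 1.000/0.4210 = 2.375.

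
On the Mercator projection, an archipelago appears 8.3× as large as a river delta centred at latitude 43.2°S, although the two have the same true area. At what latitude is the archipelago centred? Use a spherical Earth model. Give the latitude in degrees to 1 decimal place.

Mercator areal scale is sec²φ, so apparent-area ratio = sec²φ₁ / sec²φ₂ = cos²φ₂ / cos²φ₁.
cos²φ₂ / cos²φ₁ = 8.3  ⇒  cos φ₁ = cos 43.2° / √8.3 = 0.7290/2.881 = 0.2530.
φ₁ = arccos(0.2530) ≈ 75.3°.

75.3°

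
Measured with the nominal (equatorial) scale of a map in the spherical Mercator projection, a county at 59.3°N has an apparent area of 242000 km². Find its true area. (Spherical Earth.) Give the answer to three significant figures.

Mercator is conformal, so the point scale is isotropic: h = k = sec φ = 1/cos φ.
Areal scale = k² = sec²φ = 1/cos²(59.3°) = 1/0.5105² = 3.837.
True area = apparent / (areal scale) = 242000 / 3.837 ≈ 63100 km².

63100 km²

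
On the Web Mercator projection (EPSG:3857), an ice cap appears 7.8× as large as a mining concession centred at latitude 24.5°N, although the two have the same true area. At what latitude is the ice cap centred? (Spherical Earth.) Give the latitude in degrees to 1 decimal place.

Mercator areal scale is sec²φ, so apparent-area ratio = sec²φ₁ / sec²φ₂ = cos²φ₂ / cos²φ₁.
cos²φ₂ / cos²φ₁ = 7.8  ⇒  cos φ₁ = cos 24.5° / √7.8 = 0.9100/2.793 = 0.3258.
φ₁ = arccos(0.3258) ≈ 71.0°.

71.0°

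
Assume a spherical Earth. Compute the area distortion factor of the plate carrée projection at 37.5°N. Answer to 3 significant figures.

1.26

For the equirectangular projection with φ₀ = 0 (plate carrée), h = 1 along meridians and k = sec φ along parallels.
Areal scale = h·k = 1 × sec φ; at 37.5°, h = 1.000, k = 1.260, so h·k = 1.260.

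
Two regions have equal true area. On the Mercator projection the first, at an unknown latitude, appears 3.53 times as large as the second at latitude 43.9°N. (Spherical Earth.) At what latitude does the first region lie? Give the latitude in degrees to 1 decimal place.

67.4°

On Mercator, (apparent₁)/(apparent₂) = sec²φ₁ / sec²φ₂ when true areas are equal.
cos²φ₂ / cos²φ₁ = 3.53  ⇒  cos φ₁ = cos 43.9° / √3.53 = 0.7206/1.879 = 0.3835.
φ₁ = arccos(0.3835) ≈ 67.4°.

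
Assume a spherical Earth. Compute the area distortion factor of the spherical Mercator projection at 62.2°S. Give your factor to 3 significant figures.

4.60

The Mercator projection is conformal; its linear scale factor is the same in every direction and equals sec φ = 1/cos φ.
Areal scale = k² = sec²φ = 1/cos²(62.2°) = 1/0.4664² = 4.597.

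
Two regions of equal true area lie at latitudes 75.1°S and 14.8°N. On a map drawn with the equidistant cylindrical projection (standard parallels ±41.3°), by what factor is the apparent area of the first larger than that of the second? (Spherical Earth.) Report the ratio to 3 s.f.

3.76

The equidistant cylindrical projection with φ₀ = 41.3° has h = 1 (meridians true) and k = cos φ₀ / cos φ along parallels.
Areal scale at 75.1°: h·k = 1.000 × 2.922 = 2.922.
Areal scale at 14.8°: h·k = 1.000 × 0.7770 = 0.7770.
Ratio = 2.922/0.7770 ≈ 3.76.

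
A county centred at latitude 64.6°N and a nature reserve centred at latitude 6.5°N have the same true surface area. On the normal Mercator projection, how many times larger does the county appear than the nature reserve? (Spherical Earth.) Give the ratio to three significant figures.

Mercator areal scale is sec²φ.
At 64.6°: sec²(64.6°) = 1/0.4289² = 5.435.
At 6.5°: sec²(6.5°) = 1/0.9936² = 1.013.
Ratio = 5.435/1.013 = cos²(6.5°)/cos²(64.6°) ≈ 5.37.

5.37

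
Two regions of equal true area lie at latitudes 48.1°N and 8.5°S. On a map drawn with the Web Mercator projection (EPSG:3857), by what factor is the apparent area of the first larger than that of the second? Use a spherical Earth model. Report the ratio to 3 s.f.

2.19

Mercator areal scale is sec²φ.
At 48.1°: sec²(48.1°) = 1/0.6678² = 2.242.
At 8.5°: sec²(8.5°) = 1/0.9890² = 1.022.
Ratio = 2.242/1.022 = cos²(8.5°)/cos²(48.1°) ≈ 2.19.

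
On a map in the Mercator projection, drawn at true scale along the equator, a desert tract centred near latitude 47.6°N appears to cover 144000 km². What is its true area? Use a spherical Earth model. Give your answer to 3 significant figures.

65500 km²

The Mercator projection is conformal; its linear scale factor is the same in every direction and equals sec φ = 1/cos φ.
Areal scale = k² = sec²φ = 1/cos²(47.6°) = 1/0.6743² = 2.199.
True area = apparent / (areal scale) = 144000 / 2.199 ≈ 65500 km².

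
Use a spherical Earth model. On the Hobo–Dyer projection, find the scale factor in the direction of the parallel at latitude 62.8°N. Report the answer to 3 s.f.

The Hobo–Dyer projection is cylindrical equal-area with φ₀ = 37.5°. A cylindrical equal-area projection with standard parallel φ₀ has meridian scale h = cos φ / cos φ₀ and parallel scale k = cos φ₀ / cos φ (so areas are preserved, h·k = 1).
k = cos 37.5° / cos 62.8° = 0.7934/0.4571 = 1.736.

1.74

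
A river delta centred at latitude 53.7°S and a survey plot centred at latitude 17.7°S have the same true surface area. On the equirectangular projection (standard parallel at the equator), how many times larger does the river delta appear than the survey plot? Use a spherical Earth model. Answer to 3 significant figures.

In the plate carrée (x = Rλ, y = Rφ), meridians are true-scale (h = 1) and parallels are stretched by k = sec φ.
Areal scale at 53.7°: h·k = 1.000 × 1.689 = 1.689.
Areal scale at 17.7°: h·k = 1.000 × 1.050 = 1.050.
Ratio = 1.689/1.050 ≈ 1.61.

1.61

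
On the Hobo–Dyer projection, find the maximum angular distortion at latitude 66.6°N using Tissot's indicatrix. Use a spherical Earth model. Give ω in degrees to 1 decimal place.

73.6°

The Hobo–Dyer projection is cylindrical equal-area with φ₀ = 37.5°. A cylindrical equal-area projection with standard parallel φ₀ has meridian scale h = cos φ / cos φ₀ and parallel scale k = cos φ₀ / cos φ (so areas are preserved, h·k = 1).
At 66.6°: h = 0.5006, k = 1.998; principal scales a = 1.998, b = 0.5006.
sin(ω/2) = (a − b)/(a + b) = 1.497/2.498 = 0.5992, so ω = 2 arcsin(0.5992) ≈ 73.6°.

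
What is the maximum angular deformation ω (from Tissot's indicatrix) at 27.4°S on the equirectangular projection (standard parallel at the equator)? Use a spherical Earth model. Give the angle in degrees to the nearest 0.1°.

6.8°

For the equirectangular projection with φ₀ = 0 (plate carrée), h = 1 along meridians and k = sec φ along parallels.
At 27.4°: h = 1.000, k = 1.126; principal scales a = 1.126, b = 1.000.
sin(ω/2) = (a − b)/(a + b) = 0.1264/2.126 = 0.05943, so ω = 2 arcsin(0.05943) ≈ 6.8°.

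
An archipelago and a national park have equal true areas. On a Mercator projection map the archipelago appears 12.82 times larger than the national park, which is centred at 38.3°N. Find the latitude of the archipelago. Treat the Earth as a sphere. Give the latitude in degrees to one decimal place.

77.3°

Mercator areal scale is sec²φ, so apparent-area ratio = sec²φ₁ / sec²φ₂ = cos²φ₂ / cos²φ₁.
cos²φ₂ / cos²φ₁ = 12.82  ⇒  cos φ₁ = cos 38.3° / √12.82 = 0.7848/3.581 = 0.2192.
φ₁ = arccos(0.2192) ≈ 77.3°.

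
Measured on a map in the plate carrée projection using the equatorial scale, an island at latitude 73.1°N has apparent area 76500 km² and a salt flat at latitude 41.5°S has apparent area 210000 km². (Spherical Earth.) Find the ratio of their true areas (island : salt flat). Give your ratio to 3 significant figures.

Plate carrée has h = 1 and k = sec φ, giving areal scale sec φ; true area = (apparent area) · cos φ.
True area of island: 76500 × cos(73.1°) = 76500 × 0.2907 = 22240 km².
True area of salt flat: 210000 × cos(41.5°) = 210000 × 0.7490 = 157300 km².
Ratio = 22240 / 157300 ≈ 0.141.

0.141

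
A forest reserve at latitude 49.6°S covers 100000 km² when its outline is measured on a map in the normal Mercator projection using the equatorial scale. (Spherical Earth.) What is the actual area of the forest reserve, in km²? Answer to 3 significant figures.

The Mercator projection is conformal; its linear scale factor is the same in every direction and equals sec φ = 1/cos φ.
Areal scale = k² = sec²φ = 1/cos²(49.6°) = 1/0.6481² = 2.381.
True area = apparent / (areal scale) = 100000 / 2.381 ≈ 42000 km².

42000 km²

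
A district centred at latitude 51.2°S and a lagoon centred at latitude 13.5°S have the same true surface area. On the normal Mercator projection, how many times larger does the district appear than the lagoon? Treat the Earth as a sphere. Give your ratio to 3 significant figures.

2.41

On Mercator, area is exaggerated by sec²φ = 1/cos²φ.
At 51.2°: sec²(51.2°) = 1/0.6266² = 2.547.
At 13.5°: sec²(13.5°) = 1/0.9724² = 1.058.
Ratio = 2.547/1.058 = cos²(13.5°)/cos²(51.2°) ≈ 2.41.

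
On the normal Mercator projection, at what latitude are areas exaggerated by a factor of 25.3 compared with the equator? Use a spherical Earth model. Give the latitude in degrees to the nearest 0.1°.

Mercator areal scale is sec²φ.
sec²φ = 25.3  ⇒  cos²φ = 0.03953  ⇒  cos φ = 0.1988.
φ = arccos(0.1988) ≈ 78.5°.

78.5°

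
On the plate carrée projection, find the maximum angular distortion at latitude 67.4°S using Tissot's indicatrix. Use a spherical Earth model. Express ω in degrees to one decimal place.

Plate carrée maps x = Rλ, y = Rφ. The meridian scale is h = 1 and the parallel scale is k = 1/cos φ = sec φ.
At 67.4°: h = 1.000, k = 2.602; principal scales a = 2.602, b = 1.000.
sin(ω/2) = (a − b)/(a + b) = 1.602/3.602 = 0.4448, so ω = 2 arcsin(0.4448) ≈ 52.8°.

52.8°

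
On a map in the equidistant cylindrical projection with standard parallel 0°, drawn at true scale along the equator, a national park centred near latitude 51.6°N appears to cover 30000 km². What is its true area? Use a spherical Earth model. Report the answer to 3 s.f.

18600 km²

Plate carrée maps x = Rλ, y = Rφ. The meridian scale is h = 1 and the parallel scale is k = 1/cos φ = sec φ.
Areal scale = h·k = 1 × sec φ; at 51.6°, h = 1.000, k = 1.610, so h·k = 1.610.
True area = apparent / (areal scale) = 30000 / 1.610 ≈ 18600 km².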